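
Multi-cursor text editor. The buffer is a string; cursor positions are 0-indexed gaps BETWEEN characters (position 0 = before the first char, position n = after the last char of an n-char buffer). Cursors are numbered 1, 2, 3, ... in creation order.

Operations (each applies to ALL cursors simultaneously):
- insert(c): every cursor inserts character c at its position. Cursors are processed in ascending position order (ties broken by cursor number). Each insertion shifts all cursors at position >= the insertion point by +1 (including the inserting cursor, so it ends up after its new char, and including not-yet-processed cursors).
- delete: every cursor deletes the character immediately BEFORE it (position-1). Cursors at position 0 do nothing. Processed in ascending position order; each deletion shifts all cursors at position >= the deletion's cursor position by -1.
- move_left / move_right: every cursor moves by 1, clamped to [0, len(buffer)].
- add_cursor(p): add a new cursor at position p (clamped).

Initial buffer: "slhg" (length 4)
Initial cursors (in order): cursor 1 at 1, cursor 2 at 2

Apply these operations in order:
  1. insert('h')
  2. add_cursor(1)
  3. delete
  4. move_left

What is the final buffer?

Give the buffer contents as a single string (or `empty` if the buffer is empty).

After op 1 (insert('h')): buffer="shlhhg" (len 6), cursors c1@2 c2@4, authorship .1.2..
After op 2 (add_cursor(1)): buffer="shlhhg" (len 6), cursors c3@1 c1@2 c2@4, authorship .1.2..
After op 3 (delete): buffer="lhg" (len 3), cursors c1@0 c3@0 c2@1, authorship ...
After op 4 (move_left): buffer="lhg" (len 3), cursors c1@0 c2@0 c3@0, authorship ...

Answer: lhg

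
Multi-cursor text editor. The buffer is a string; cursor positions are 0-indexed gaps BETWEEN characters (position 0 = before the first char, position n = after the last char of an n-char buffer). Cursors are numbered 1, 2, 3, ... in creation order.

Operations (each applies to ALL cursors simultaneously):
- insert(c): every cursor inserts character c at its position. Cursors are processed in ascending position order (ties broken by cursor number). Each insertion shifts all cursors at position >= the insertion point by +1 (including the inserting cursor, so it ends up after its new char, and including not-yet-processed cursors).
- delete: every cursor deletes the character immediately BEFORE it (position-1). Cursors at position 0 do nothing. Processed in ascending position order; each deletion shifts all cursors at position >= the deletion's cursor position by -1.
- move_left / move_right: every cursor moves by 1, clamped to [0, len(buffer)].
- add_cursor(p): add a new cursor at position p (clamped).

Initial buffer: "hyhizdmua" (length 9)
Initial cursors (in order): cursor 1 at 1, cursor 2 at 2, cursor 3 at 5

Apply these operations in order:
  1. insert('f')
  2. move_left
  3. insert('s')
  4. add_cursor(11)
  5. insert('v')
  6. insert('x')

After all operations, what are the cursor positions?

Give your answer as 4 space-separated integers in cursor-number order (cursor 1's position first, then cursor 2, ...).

Answer: 4 9 16 19

Derivation:
After op 1 (insert('f')): buffer="hfyfhizfdmua" (len 12), cursors c1@2 c2@4 c3@8, authorship .1.2...3....
After op 2 (move_left): buffer="hfyfhizfdmua" (len 12), cursors c1@1 c2@3 c3@7, authorship .1.2...3....
After op 3 (insert('s')): buffer="hsfysfhizsfdmua" (len 15), cursors c1@2 c2@5 c3@10, authorship .11.22...33....
After op 4 (add_cursor(11)): buffer="hsfysfhizsfdmua" (len 15), cursors c1@2 c2@5 c3@10 c4@11, authorship .11.22...33....
After op 5 (insert('v')): buffer="hsvfysvfhizsvfvdmua" (len 19), cursors c1@3 c2@7 c3@13 c4@15, authorship .111.222...3334....
After op 6 (insert('x')): buffer="hsvxfysvxfhizsvxfvxdmua" (len 23), cursors c1@4 c2@9 c3@16 c4@19, authorship .1111.2222...333344....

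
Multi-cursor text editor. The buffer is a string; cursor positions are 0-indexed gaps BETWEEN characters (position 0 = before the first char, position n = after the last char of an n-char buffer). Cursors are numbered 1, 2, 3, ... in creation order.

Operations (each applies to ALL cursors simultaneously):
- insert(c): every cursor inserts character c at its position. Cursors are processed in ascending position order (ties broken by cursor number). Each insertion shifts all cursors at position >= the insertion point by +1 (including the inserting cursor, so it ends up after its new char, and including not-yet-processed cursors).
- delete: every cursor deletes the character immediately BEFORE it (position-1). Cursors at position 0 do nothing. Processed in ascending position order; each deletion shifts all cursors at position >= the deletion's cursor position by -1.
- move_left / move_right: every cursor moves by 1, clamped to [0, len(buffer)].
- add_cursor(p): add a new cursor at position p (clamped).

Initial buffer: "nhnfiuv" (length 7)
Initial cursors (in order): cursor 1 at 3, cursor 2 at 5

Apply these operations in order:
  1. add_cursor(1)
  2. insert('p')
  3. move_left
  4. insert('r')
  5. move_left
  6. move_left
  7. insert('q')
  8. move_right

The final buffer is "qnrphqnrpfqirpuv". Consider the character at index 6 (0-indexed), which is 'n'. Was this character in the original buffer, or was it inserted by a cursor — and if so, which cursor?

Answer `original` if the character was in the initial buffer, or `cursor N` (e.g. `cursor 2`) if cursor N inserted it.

After op 1 (add_cursor(1)): buffer="nhnfiuv" (len 7), cursors c3@1 c1@3 c2@5, authorship .......
After op 2 (insert('p')): buffer="nphnpfipuv" (len 10), cursors c3@2 c1@5 c2@8, authorship .3..1..2..
After op 3 (move_left): buffer="nphnpfipuv" (len 10), cursors c3@1 c1@4 c2@7, authorship .3..1..2..
After op 4 (insert('r')): buffer="nrphnrpfirpuv" (len 13), cursors c3@2 c1@6 c2@10, authorship .33..11..22..
After op 5 (move_left): buffer="nrphnrpfirpuv" (len 13), cursors c3@1 c1@5 c2@9, authorship .33..11..22..
After op 6 (move_left): buffer="nrphnrpfirpuv" (len 13), cursors c3@0 c1@4 c2@8, authorship .33..11..22..
After op 7 (insert('q')): buffer="qnrphqnrpfqirpuv" (len 16), cursors c3@1 c1@6 c2@11, authorship 3.33.1.11.2.22..
After op 8 (move_right): buffer="qnrphqnrpfqirpuv" (len 16), cursors c3@2 c1@7 c2@12, authorship 3.33.1.11.2.22..
Authorship (.=original, N=cursor N): 3 . 3 3 . 1 . 1 1 . 2 . 2 2 . .
Index 6: author = original

Answer: original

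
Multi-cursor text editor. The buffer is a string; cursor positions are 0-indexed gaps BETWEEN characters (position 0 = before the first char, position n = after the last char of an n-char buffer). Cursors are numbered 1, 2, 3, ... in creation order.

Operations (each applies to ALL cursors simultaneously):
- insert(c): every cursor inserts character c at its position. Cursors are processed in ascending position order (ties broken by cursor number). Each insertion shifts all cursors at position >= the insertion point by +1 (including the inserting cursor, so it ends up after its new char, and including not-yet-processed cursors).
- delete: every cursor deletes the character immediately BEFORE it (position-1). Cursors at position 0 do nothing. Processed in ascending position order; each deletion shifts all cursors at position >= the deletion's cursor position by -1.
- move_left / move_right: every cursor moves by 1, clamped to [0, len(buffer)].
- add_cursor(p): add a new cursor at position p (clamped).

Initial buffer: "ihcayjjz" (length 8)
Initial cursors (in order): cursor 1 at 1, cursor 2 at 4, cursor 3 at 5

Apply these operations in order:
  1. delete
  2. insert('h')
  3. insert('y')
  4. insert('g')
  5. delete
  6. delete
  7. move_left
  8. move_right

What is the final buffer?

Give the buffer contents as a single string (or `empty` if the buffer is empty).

Answer: hhchhjjz

Derivation:
After op 1 (delete): buffer="hcjjz" (len 5), cursors c1@0 c2@2 c3@2, authorship .....
After op 2 (insert('h')): buffer="hhchhjjz" (len 8), cursors c1@1 c2@5 c3@5, authorship 1..23...
After op 3 (insert('y')): buffer="hyhchhyyjjz" (len 11), cursors c1@2 c2@8 c3@8, authorship 11..2323...
After op 4 (insert('g')): buffer="hyghchhyyggjjz" (len 14), cursors c1@3 c2@11 c3@11, authorship 111..232323...
After op 5 (delete): buffer="hyhchhyyjjz" (len 11), cursors c1@2 c2@8 c3@8, authorship 11..2323...
After op 6 (delete): buffer="hhchhjjz" (len 8), cursors c1@1 c2@5 c3@5, authorship 1..23...
After op 7 (move_left): buffer="hhchhjjz" (len 8), cursors c1@0 c2@4 c3@4, authorship 1..23...
After op 8 (move_right): buffer="hhchhjjz" (len 8), cursors c1@1 c2@5 c3@5, authorship 1..23...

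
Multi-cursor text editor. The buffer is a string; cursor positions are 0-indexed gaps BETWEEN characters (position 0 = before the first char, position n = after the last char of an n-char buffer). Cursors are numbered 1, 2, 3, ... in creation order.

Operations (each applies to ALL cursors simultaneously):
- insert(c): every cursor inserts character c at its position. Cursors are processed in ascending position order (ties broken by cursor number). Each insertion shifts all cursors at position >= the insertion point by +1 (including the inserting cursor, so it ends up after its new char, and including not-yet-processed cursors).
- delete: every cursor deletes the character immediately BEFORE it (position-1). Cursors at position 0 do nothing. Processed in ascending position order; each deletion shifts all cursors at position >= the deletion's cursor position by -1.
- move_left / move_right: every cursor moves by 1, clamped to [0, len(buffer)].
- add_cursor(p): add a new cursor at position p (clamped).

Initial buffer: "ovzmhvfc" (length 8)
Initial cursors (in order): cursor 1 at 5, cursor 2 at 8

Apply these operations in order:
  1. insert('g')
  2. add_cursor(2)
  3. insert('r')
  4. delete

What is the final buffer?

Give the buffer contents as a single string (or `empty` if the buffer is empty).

After op 1 (insert('g')): buffer="ovzmhgvfcg" (len 10), cursors c1@6 c2@10, authorship .....1...2
After op 2 (add_cursor(2)): buffer="ovzmhgvfcg" (len 10), cursors c3@2 c1@6 c2@10, authorship .....1...2
After op 3 (insert('r')): buffer="ovrzmhgrvfcgr" (len 13), cursors c3@3 c1@8 c2@13, authorship ..3...11...22
After op 4 (delete): buffer="ovzmhgvfcg" (len 10), cursors c3@2 c1@6 c2@10, authorship .....1...2

Answer: ovzmhgvfcg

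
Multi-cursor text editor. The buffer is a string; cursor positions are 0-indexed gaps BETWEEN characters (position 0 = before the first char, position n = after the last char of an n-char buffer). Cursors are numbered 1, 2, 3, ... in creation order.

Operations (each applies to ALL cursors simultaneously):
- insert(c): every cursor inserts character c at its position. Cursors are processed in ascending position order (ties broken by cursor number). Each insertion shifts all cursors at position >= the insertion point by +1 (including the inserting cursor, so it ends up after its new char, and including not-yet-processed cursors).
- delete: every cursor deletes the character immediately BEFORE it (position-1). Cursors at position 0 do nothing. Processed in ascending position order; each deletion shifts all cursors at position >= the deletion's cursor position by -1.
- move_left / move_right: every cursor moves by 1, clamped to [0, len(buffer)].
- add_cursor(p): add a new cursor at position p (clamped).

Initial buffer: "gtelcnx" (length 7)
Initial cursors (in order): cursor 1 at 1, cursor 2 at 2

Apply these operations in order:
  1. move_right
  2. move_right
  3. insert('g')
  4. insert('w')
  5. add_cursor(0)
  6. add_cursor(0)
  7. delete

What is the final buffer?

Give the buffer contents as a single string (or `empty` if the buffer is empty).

Answer: gteglgcnx

Derivation:
After op 1 (move_right): buffer="gtelcnx" (len 7), cursors c1@2 c2@3, authorship .......
After op 2 (move_right): buffer="gtelcnx" (len 7), cursors c1@3 c2@4, authorship .......
After op 3 (insert('g')): buffer="gteglgcnx" (len 9), cursors c1@4 c2@6, authorship ...1.2...
After op 4 (insert('w')): buffer="gtegwlgwcnx" (len 11), cursors c1@5 c2@8, authorship ...11.22...
After op 5 (add_cursor(0)): buffer="gtegwlgwcnx" (len 11), cursors c3@0 c1@5 c2@8, authorship ...11.22...
After op 6 (add_cursor(0)): buffer="gtegwlgwcnx" (len 11), cursors c3@0 c4@0 c1@5 c2@8, authorship ...11.22...
After op 7 (delete): buffer="gteglgcnx" (len 9), cursors c3@0 c4@0 c1@4 c2@6, authorship ...1.2...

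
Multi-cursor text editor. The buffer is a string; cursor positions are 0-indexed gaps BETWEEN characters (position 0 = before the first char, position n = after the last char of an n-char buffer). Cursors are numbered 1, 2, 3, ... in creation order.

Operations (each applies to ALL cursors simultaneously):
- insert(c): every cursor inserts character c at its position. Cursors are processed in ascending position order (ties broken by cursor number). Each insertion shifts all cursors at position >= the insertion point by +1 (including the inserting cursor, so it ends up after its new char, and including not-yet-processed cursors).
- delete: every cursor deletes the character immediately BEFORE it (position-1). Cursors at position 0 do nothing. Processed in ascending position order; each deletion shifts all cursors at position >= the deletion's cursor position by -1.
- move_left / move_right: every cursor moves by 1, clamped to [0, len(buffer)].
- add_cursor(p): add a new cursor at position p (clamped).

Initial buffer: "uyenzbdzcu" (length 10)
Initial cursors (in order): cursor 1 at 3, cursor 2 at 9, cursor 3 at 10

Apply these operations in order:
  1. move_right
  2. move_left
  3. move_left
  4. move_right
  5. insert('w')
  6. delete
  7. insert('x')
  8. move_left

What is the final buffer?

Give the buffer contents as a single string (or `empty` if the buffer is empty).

After op 1 (move_right): buffer="uyenzbdzcu" (len 10), cursors c1@4 c2@10 c3@10, authorship ..........
After op 2 (move_left): buffer="uyenzbdzcu" (len 10), cursors c1@3 c2@9 c3@9, authorship ..........
After op 3 (move_left): buffer="uyenzbdzcu" (len 10), cursors c1@2 c2@8 c3@8, authorship ..........
After op 4 (move_right): buffer="uyenzbdzcu" (len 10), cursors c1@3 c2@9 c3@9, authorship ..........
After op 5 (insert('w')): buffer="uyewnzbdzcwwu" (len 13), cursors c1@4 c2@12 c3@12, authorship ...1......23.
After op 6 (delete): buffer="uyenzbdzcu" (len 10), cursors c1@3 c2@9 c3@9, authorship ..........
After op 7 (insert('x')): buffer="uyexnzbdzcxxu" (len 13), cursors c1@4 c2@12 c3@12, authorship ...1......23.
After op 8 (move_left): buffer="uyexnzbdzcxxu" (len 13), cursors c1@3 c2@11 c3@11, authorship ...1......23.

Answer: uyexnzbdzcxxu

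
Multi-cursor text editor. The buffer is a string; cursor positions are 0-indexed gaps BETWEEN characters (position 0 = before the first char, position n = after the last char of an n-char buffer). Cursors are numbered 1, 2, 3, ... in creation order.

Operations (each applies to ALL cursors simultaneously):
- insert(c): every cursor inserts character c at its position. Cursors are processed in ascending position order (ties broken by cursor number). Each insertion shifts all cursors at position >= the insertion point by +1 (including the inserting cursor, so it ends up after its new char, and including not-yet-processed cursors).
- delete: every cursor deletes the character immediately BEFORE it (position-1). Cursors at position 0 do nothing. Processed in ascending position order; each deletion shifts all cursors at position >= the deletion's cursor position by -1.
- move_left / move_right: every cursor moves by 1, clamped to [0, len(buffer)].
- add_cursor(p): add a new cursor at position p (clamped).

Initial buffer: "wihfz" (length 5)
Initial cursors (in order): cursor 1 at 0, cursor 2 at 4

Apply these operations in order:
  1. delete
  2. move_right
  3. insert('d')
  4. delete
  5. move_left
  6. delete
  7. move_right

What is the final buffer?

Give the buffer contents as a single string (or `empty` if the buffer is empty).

After op 1 (delete): buffer="wihz" (len 4), cursors c1@0 c2@3, authorship ....
After op 2 (move_right): buffer="wihz" (len 4), cursors c1@1 c2@4, authorship ....
After op 3 (insert('d')): buffer="wdihzd" (len 6), cursors c1@2 c2@6, authorship .1...2
After op 4 (delete): buffer="wihz" (len 4), cursors c1@1 c2@4, authorship ....
After op 5 (move_left): buffer="wihz" (len 4), cursors c1@0 c2@3, authorship ....
After op 6 (delete): buffer="wiz" (len 3), cursors c1@0 c2@2, authorship ...
After op 7 (move_right): buffer="wiz" (len 3), cursors c1@1 c2@3, authorship ...

Answer: wiz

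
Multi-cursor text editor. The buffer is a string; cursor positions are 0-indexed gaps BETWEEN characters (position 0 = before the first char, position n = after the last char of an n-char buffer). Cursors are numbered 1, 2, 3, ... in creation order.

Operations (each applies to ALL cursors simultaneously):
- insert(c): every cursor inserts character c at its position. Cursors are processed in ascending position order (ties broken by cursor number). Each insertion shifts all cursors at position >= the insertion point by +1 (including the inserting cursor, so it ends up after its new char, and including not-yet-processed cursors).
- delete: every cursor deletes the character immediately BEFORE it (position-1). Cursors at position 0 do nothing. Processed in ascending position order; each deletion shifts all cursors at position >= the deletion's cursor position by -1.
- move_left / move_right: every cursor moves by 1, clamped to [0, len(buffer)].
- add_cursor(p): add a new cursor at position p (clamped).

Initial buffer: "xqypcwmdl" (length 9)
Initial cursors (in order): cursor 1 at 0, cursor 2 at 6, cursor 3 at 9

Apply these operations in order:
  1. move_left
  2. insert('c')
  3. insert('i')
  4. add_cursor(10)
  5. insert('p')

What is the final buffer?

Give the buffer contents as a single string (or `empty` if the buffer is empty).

Answer: cipxqypccipwpmdcipl

Derivation:
After op 1 (move_left): buffer="xqypcwmdl" (len 9), cursors c1@0 c2@5 c3@8, authorship .........
After op 2 (insert('c')): buffer="cxqypccwmdcl" (len 12), cursors c1@1 c2@7 c3@11, authorship 1.....2...3.
After op 3 (insert('i')): buffer="cixqypcciwmdcil" (len 15), cursors c1@2 c2@9 c3@14, authorship 11.....22...33.
After op 4 (add_cursor(10)): buffer="cixqypcciwmdcil" (len 15), cursors c1@2 c2@9 c4@10 c3@14, authorship 11.....22...33.
After op 5 (insert('p')): buffer="cipxqypccipwpmdcipl" (len 19), cursors c1@3 c2@11 c4@13 c3@18, authorship 111.....222.4..333.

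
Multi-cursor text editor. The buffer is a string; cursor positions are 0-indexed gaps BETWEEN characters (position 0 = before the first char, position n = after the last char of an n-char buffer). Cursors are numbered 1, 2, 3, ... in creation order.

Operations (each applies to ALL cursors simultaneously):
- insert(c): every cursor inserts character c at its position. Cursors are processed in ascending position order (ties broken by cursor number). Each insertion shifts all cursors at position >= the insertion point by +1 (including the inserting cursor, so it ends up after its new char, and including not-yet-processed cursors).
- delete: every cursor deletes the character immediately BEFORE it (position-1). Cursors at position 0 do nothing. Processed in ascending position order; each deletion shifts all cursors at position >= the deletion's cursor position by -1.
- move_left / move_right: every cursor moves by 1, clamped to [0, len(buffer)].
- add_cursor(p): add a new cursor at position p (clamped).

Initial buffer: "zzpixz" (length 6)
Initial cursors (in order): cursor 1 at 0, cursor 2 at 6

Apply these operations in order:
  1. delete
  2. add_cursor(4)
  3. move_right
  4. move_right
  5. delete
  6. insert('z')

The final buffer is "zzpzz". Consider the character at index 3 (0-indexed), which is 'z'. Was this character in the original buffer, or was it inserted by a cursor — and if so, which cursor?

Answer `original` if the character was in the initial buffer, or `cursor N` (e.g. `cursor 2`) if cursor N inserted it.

Answer: cursor 2

Derivation:
After op 1 (delete): buffer="zzpix" (len 5), cursors c1@0 c2@5, authorship .....
After op 2 (add_cursor(4)): buffer="zzpix" (len 5), cursors c1@0 c3@4 c2@5, authorship .....
After op 3 (move_right): buffer="zzpix" (len 5), cursors c1@1 c2@5 c3@5, authorship .....
After op 4 (move_right): buffer="zzpix" (len 5), cursors c1@2 c2@5 c3@5, authorship .....
After op 5 (delete): buffer="zp" (len 2), cursors c1@1 c2@2 c3@2, authorship ..
After op 6 (insert('z')): buffer="zzpzz" (len 5), cursors c1@2 c2@5 c3@5, authorship .1.23
Authorship (.=original, N=cursor N): . 1 . 2 3
Index 3: author = 2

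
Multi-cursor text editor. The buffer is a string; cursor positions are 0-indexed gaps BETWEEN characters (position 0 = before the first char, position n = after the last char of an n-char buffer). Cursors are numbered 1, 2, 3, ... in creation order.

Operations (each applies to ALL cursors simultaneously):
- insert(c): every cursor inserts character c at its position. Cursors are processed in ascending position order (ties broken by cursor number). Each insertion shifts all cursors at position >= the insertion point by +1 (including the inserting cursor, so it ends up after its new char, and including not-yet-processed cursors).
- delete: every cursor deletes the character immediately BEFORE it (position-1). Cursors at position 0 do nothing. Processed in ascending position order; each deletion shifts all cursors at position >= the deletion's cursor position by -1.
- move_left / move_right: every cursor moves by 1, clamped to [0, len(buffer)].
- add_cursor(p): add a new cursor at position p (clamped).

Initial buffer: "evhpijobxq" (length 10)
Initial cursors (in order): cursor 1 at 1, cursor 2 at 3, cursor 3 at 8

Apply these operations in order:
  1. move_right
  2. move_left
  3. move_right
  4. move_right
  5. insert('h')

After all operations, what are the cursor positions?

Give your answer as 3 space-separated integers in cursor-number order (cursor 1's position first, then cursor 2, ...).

Answer: 4 7 13

Derivation:
After op 1 (move_right): buffer="evhpijobxq" (len 10), cursors c1@2 c2@4 c3@9, authorship ..........
After op 2 (move_left): buffer="evhpijobxq" (len 10), cursors c1@1 c2@3 c3@8, authorship ..........
After op 3 (move_right): buffer="evhpijobxq" (len 10), cursors c1@2 c2@4 c3@9, authorship ..........
After op 4 (move_right): buffer="evhpijobxq" (len 10), cursors c1@3 c2@5 c3@10, authorship ..........
After op 5 (insert('h')): buffer="evhhpihjobxqh" (len 13), cursors c1@4 c2@7 c3@13, authorship ...1..2.....3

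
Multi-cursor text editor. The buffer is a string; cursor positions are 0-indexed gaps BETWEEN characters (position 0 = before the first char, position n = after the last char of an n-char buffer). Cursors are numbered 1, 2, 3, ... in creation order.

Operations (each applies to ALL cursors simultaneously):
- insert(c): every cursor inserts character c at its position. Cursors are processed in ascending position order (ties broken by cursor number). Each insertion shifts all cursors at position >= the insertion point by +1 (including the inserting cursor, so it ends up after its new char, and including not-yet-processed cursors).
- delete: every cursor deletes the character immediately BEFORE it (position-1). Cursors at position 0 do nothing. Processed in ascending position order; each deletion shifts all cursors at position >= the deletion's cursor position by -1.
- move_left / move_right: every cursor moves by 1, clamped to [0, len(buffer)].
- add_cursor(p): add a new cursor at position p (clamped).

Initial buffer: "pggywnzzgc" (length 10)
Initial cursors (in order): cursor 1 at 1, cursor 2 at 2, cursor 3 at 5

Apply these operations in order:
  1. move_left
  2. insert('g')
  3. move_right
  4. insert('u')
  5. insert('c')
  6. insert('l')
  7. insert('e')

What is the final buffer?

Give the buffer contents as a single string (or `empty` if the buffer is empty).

After op 1 (move_left): buffer="pggywnzzgc" (len 10), cursors c1@0 c2@1 c3@4, authorship ..........
After op 2 (insert('g')): buffer="gpgggygwnzzgc" (len 13), cursors c1@1 c2@3 c3@7, authorship 1.2...3......
After op 3 (move_right): buffer="gpgggygwnzzgc" (len 13), cursors c1@2 c2@4 c3@8, authorship 1.2...3......
After op 4 (insert('u')): buffer="gpuggugygwunzzgc" (len 16), cursors c1@3 c2@6 c3@11, authorship 1.12.2..3.3.....
After op 5 (insert('c')): buffer="gpucggucgygwucnzzgc" (len 19), cursors c1@4 c2@8 c3@14, authorship 1.112.22..3.33.....
After op 6 (insert('l')): buffer="gpuclgguclgygwuclnzzgc" (len 22), cursors c1@5 c2@10 c3@17, authorship 1.1112.222..3.333.....
After op 7 (insert('e')): buffer="gpuclegguclegygwuclenzzgc" (len 25), cursors c1@6 c2@12 c3@20, authorship 1.11112.2222..3.3333.....

Answer: gpuclegguclegygwuclenzzgc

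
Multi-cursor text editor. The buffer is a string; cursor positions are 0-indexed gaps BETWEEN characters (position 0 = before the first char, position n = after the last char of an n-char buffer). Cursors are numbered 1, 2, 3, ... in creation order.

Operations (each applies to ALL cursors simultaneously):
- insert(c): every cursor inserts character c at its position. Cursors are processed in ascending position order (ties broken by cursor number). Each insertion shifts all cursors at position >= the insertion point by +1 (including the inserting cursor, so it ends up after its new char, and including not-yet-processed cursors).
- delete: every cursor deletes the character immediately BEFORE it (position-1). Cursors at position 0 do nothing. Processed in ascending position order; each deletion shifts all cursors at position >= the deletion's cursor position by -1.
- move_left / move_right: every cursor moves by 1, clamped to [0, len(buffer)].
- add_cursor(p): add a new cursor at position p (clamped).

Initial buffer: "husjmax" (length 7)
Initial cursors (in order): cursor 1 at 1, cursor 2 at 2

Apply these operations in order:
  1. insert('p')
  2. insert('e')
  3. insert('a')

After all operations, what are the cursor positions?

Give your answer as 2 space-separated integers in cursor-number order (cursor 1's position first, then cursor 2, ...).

After op 1 (insert('p')): buffer="hpupsjmax" (len 9), cursors c1@2 c2@4, authorship .1.2.....
After op 2 (insert('e')): buffer="hpeupesjmax" (len 11), cursors c1@3 c2@6, authorship .11.22.....
After op 3 (insert('a')): buffer="hpeaupeasjmax" (len 13), cursors c1@4 c2@8, authorship .111.222.....

Answer: 4 8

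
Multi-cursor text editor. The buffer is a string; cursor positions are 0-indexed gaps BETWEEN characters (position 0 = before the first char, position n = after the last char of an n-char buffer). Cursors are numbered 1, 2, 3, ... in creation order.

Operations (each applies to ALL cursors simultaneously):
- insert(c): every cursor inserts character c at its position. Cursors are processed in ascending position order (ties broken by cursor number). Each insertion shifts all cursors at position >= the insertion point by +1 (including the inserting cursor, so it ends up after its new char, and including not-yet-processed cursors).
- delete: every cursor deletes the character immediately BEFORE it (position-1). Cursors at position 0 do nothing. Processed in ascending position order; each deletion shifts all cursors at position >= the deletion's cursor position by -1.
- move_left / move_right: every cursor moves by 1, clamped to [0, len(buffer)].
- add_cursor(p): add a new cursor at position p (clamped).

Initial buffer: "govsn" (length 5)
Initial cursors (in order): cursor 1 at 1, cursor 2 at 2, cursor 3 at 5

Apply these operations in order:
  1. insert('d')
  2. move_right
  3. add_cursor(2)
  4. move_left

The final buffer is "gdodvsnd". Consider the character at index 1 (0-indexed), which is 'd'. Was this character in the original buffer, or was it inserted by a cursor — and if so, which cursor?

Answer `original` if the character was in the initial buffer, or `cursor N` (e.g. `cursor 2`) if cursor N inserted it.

After op 1 (insert('d')): buffer="gdodvsnd" (len 8), cursors c1@2 c2@4 c3@8, authorship .1.2...3
After op 2 (move_right): buffer="gdodvsnd" (len 8), cursors c1@3 c2@5 c3@8, authorship .1.2...3
After op 3 (add_cursor(2)): buffer="gdodvsnd" (len 8), cursors c4@2 c1@3 c2@5 c3@8, authorship .1.2...3
After op 4 (move_left): buffer="gdodvsnd" (len 8), cursors c4@1 c1@2 c2@4 c3@7, authorship .1.2...3
Authorship (.=original, N=cursor N): . 1 . 2 . . . 3
Index 1: author = 1

Answer: cursor 1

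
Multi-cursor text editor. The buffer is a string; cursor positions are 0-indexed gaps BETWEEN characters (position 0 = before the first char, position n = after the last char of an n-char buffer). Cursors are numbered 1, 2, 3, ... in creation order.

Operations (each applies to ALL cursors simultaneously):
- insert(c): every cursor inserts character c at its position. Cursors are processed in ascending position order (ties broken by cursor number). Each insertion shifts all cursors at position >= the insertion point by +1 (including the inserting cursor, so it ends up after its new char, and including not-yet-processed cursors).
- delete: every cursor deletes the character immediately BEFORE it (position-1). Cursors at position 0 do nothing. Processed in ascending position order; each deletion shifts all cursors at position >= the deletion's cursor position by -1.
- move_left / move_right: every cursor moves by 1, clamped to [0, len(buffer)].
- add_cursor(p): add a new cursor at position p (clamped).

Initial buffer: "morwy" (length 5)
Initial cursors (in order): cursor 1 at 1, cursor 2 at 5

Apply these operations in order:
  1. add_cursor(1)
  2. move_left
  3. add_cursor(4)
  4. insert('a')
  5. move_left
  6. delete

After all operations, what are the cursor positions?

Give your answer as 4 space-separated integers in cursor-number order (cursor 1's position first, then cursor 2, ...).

After op 1 (add_cursor(1)): buffer="morwy" (len 5), cursors c1@1 c3@1 c2@5, authorship .....
After op 2 (move_left): buffer="morwy" (len 5), cursors c1@0 c3@0 c2@4, authorship .....
After op 3 (add_cursor(4)): buffer="morwy" (len 5), cursors c1@0 c3@0 c2@4 c4@4, authorship .....
After op 4 (insert('a')): buffer="aamorwaay" (len 9), cursors c1@2 c3@2 c2@8 c4@8, authorship 13....24.
After op 5 (move_left): buffer="aamorwaay" (len 9), cursors c1@1 c3@1 c2@7 c4@7, authorship 13....24.
After op 6 (delete): buffer="amoray" (len 6), cursors c1@0 c3@0 c2@4 c4@4, authorship 3...4.

Answer: 0 4 0 4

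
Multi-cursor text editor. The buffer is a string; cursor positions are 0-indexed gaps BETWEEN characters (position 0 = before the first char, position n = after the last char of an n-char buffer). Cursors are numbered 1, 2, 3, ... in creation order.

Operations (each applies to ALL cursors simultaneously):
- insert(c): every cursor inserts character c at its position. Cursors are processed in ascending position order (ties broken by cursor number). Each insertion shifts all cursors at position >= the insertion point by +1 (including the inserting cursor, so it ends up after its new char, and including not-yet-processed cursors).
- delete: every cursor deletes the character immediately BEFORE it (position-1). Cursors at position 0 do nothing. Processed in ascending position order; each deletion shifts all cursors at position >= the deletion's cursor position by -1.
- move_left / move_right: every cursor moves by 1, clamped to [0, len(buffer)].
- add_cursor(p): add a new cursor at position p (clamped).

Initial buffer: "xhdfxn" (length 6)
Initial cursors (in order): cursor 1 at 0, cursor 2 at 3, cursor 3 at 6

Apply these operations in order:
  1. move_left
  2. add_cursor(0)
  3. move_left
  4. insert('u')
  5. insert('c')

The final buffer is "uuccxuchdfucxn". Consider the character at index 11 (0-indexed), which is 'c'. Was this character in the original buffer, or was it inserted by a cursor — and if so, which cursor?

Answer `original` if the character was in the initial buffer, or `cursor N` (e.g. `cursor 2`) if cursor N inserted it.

Answer: cursor 3

Derivation:
After op 1 (move_left): buffer="xhdfxn" (len 6), cursors c1@0 c2@2 c3@5, authorship ......
After op 2 (add_cursor(0)): buffer="xhdfxn" (len 6), cursors c1@0 c4@0 c2@2 c3@5, authorship ......
After op 3 (move_left): buffer="xhdfxn" (len 6), cursors c1@0 c4@0 c2@1 c3@4, authorship ......
After op 4 (insert('u')): buffer="uuxuhdfuxn" (len 10), cursors c1@2 c4@2 c2@4 c3@8, authorship 14.2...3..
After op 5 (insert('c')): buffer="uuccxuchdfucxn" (len 14), cursors c1@4 c4@4 c2@7 c3@12, authorship 1414.22...33..
Authorship (.=original, N=cursor N): 1 4 1 4 . 2 2 . . . 3 3 . .
Index 11: author = 3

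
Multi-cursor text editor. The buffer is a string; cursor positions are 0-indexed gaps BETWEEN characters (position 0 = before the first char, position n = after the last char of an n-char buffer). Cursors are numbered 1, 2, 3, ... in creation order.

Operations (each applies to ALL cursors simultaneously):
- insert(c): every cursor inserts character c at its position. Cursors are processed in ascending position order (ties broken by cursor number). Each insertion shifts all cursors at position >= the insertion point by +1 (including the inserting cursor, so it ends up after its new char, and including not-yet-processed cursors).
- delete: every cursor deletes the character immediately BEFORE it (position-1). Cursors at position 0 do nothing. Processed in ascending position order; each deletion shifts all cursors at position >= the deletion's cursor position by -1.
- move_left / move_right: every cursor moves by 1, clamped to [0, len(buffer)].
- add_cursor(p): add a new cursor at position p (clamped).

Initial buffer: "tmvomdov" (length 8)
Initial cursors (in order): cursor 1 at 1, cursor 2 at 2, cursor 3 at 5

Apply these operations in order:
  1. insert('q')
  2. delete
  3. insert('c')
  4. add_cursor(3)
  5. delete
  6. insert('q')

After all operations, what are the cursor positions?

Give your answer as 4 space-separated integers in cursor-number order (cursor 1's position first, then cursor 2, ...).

Answer: 4 4 8 4

Derivation:
After op 1 (insert('q')): buffer="tqmqvomqdov" (len 11), cursors c1@2 c2@4 c3@8, authorship .1.2...3...
After op 2 (delete): buffer="tmvomdov" (len 8), cursors c1@1 c2@2 c3@5, authorship ........
After op 3 (insert('c')): buffer="tcmcvomcdov" (len 11), cursors c1@2 c2@4 c3@8, authorship .1.2...3...
After op 4 (add_cursor(3)): buffer="tcmcvomcdov" (len 11), cursors c1@2 c4@3 c2@4 c3@8, authorship .1.2...3...
After op 5 (delete): buffer="tvomdov" (len 7), cursors c1@1 c2@1 c4@1 c3@4, authorship .......
After op 6 (insert('q')): buffer="tqqqvomqdov" (len 11), cursors c1@4 c2@4 c4@4 c3@8, authorship .124...3...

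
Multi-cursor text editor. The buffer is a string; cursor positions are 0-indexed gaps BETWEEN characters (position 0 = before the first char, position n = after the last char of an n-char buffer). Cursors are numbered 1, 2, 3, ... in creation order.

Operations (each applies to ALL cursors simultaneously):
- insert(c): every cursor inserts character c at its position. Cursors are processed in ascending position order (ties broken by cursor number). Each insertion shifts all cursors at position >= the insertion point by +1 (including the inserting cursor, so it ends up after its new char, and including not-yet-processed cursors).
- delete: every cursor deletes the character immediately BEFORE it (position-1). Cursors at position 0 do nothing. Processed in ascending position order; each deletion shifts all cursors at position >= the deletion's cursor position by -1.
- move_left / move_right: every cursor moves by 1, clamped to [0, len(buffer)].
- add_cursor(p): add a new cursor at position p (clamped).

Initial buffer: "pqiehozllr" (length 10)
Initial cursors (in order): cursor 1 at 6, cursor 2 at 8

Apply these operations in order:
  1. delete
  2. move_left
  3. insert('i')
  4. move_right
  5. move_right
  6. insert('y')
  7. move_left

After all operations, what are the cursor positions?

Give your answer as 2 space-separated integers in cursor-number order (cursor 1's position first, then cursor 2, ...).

Answer: 7 10

Derivation:
After op 1 (delete): buffer="pqiehzlr" (len 8), cursors c1@5 c2@6, authorship ........
After op 2 (move_left): buffer="pqiehzlr" (len 8), cursors c1@4 c2@5, authorship ........
After op 3 (insert('i')): buffer="pqieihizlr" (len 10), cursors c1@5 c2@7, authorship ....1.2...
After op 4 (move_right): buffer="pqieihizlr" (len 10), cursors c1@6 c2@8, authorship ....1.2...
After op 5 (move_right): buffer="pqieihizlr" (len 10), cursors c1@7 c2@9, authorship ....1.2...
After op 6 (insert('y')): buffer="pqieihiyzlyr" (len 12), cursors c1@8 c2@11, authorship ....1.21..2.
After op 7 (move_left): buffer="pqieihiyzlyr" (len 12), cursors c1@7 c2@10, authorship ....1.21..2.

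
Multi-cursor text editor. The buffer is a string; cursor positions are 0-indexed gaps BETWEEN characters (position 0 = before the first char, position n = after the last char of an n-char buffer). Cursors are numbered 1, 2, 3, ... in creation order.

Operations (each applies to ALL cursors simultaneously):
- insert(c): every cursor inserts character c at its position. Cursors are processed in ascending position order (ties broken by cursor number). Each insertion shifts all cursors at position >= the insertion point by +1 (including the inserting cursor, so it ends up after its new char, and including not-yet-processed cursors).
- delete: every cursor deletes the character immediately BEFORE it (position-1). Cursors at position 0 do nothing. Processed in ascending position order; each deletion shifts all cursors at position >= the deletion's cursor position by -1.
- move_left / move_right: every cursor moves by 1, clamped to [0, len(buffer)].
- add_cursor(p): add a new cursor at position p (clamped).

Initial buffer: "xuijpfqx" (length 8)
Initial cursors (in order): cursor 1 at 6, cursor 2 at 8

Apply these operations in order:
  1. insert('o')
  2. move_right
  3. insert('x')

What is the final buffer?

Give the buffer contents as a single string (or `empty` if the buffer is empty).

After op 1 (insert('o')): buffer="xuijpfoqxo" (len 10), cursors c1@7 c2@10, authorship ......1..2
After op 2 (move_right): buffer="xuijpfoqxo" (len 10), cursors c1@8 c2@10, authorship ......1..2
After op 3 (insert('x')): buffer="xuijpfoqxxox" (len 12), cursors c1@9 c2@12, authorship ......1.1.22

Answer: xuijpfoqxxox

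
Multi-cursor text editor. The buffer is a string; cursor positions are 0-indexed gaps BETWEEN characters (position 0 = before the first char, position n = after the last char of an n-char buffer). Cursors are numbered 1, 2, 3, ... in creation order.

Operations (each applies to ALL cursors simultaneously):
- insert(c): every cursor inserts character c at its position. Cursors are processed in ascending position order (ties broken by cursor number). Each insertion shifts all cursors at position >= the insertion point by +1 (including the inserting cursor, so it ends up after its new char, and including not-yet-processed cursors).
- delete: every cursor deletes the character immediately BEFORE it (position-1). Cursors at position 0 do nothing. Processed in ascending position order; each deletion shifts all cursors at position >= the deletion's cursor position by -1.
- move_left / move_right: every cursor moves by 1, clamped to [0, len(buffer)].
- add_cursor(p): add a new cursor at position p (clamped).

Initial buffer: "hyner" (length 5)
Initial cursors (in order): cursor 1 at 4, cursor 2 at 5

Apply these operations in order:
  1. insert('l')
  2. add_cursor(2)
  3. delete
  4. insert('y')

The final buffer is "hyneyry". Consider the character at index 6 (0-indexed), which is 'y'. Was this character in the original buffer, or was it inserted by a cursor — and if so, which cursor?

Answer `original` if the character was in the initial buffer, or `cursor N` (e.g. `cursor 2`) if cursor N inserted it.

After op 1 (insert('l')): buffer="hynelrl" (len 7), cursors c1@5 c2@7, authorship ....1.2
After op 2 (add_cursor(2)): buffer="hynelrl" (len 7), cursors c3@2 c1@5 c2@7, authorship ....1.2
After op 3 (delete): buffer="hner" (len 4), cursors c3@1 c1@3 c2@4, authorship ....
After op 4 (insert('y')): buffer="hyneyry" (len 7), cursors c3@2 c1@5 c2@7, authorship .3..1.2
Authorship (.=original, N=cursor N): . 3 . . 1 . 2
Index 6: author = 2

Answer: cursor 2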